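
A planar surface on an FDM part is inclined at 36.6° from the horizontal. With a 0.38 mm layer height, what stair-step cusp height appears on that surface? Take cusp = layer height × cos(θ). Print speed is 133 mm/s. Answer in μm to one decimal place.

h_c = t·cos θ = 0.38 × 0.8028 = 0.305064 mm (305.1 μm).

305.1 μm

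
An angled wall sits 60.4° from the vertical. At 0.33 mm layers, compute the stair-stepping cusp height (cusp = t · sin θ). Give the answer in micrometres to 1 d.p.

sin(60.4°) = 0.8695, so cusp = 0.33 × 0.8695 = 0.286935 mm → 286.9 μm.

286.9 μm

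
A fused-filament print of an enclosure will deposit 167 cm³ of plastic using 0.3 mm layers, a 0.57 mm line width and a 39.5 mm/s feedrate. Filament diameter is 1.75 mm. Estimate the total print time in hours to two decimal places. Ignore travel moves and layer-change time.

Bead cross-section = 0.3 × 0.57 = 0.171 mm².
Toolpath length = 167 cm³ / 0.171 mm² = 167000 / 0.171 = 976608.2 mm.
Time extruding = 976608.2 / 39.5 = 24724.3 s.
In the requested units: 24724.3 s = 6.87 hours.

6.87 hours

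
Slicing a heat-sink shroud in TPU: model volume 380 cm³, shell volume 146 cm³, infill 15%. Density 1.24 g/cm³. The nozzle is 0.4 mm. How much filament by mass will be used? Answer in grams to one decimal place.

Infill region = 380 − 146, so 234 cm³.
Infill deposited: 0.15 × 234 → 35.1 cm³.
Total extruded = 146 + 35.1 = 181.1 cm³.
Mass = 181.1 × 1.24 = 224.564 g.

224.6 g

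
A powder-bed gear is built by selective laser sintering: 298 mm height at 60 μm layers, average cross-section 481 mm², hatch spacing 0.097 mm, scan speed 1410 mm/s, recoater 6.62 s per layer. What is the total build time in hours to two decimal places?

Number of layers: 298 / 0.06 → 4967 (rounded up).
Per-layer scan distance: 481 / 0.097 → 4958.8 mm.
Per-layer scan time: 4958.8 / 1410 → 3.5169 s.
Per-layer time = 3.5169 + 6.62 = 10.1369 s.
Total: 4967 × 10.1369 s = 50349.9823 s → 13.99 hours.

13.99 hours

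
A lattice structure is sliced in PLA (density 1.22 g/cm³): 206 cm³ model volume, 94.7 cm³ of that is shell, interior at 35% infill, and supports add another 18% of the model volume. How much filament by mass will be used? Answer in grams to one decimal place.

Volume inside the shell = 206 − 94.7 = 111.3 cm³.
Infill volume = 0.35 × 111.3 = 38.955 cm³.
Support = 0.18 × 206 = 37.08 cm³.
Total printed volume = 94.7 + 38.955 + 37.08 = 170.735 cm³.
Mass: 170.735 × 1.22 → 208.2967 g.

208.3 g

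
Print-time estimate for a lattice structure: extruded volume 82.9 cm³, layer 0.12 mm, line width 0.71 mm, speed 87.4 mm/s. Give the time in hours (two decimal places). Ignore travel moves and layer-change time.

Line area = 0.12 × 0.71, so 0.0852 mm².
Path length: 82900 mm³ / 0.0852 mm² → 973004.7 mm.
Time extruding = 973004.7 / 87.4, so 11132.8 s.
That's 11132.8 s → 3.09 hours.

3.09 hours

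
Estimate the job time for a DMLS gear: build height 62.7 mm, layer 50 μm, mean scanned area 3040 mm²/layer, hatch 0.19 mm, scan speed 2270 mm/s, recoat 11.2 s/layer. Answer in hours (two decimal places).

6.36 hours

Layer count = ceil(62.7 / 0.05) = 1254.
Hatch length per layer = 3040 / 0.19, so 16000 mm.
Scan time per layer = 16000 / 2270, so 7.0485 s.
Layer cycle: 7.0485 + 11.2 → 18.2485 s.
1254 layers × 18.2485 s/layer = 22883.619 s, i.e. 6.36 hours.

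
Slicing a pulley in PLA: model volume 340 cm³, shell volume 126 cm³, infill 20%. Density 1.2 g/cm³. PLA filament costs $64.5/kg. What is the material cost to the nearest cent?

$13.07

Volume inside the shell: 340 − 126 → 214 cm³.
Infill deposited: 0.20 × 214 → 42.8 cm³.
Deposited volume = 126 + 42.8 = 168.8 cm³.
Mass = 168.8 × 1.2, so 202.56 g.
Cost = 202.56 g / 1000 × $64.5/kg = $13.07.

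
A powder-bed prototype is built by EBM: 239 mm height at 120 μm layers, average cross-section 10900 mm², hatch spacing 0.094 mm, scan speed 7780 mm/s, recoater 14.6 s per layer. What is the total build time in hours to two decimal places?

16.33 hours

Layer count = ceil(239 / 0.12) = 1992.
Hatch length per layer = 10900 / 0.094 = 115957.4 mm.
Scan time per layer = 115957.4 / 7780 = 14.9046 s.
Per-layer time: 14.9046 + 14.6 → 29.5046 s.
1992 layers × 29.5046 s/layer = 58773.1632 s, i.e. 16.33 hours.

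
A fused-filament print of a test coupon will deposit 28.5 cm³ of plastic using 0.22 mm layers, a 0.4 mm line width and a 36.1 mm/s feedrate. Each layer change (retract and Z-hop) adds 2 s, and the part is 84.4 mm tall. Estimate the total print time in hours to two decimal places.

Bead cross-section = 0.22 × 0.4 = 0.088 mm².
Total extruded path = 28500/0.088 = 323863.6 mm.
Print-move time = 323863.6 / 36.1, so 8971.3 s.
Layer count = ceil(84.4 / 0.22) = 384.
Layer-change overhead = 384 × 2 = 768 s.
Altogether 8971.3 + 768 = 9739.3 s, i.e. 2.71 hours.

2.71 hours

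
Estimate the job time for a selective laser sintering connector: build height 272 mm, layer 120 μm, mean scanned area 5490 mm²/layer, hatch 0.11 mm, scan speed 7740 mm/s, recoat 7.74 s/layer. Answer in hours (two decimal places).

8.93 hours

Layers = ⌈272/0.12⌉ = 2267.
Scan path per layer = 5490 / 0.11 = 49909.1 mm.
Per-layer scan time = 49909.1 / 7740, so 6.4482 s.
Per-layer time = 6.4482 + 7.74 = 14.1882 s.
2267 layers × 14.1882 s/layer = 32164.6494 s, i.e. 8.93 hours.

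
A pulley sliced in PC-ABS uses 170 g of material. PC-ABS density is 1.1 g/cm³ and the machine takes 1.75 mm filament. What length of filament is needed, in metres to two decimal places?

Volume = 170 g / 1.1 g·cm⁻³ = 154.5455 cm³ = 154545.5 mm³.
A = π r² = π × 0.875² = 2.4053 mm².
Length = 154545.5 / 2.4053 = 64252.07 mm = 64.25 m.

64.25 m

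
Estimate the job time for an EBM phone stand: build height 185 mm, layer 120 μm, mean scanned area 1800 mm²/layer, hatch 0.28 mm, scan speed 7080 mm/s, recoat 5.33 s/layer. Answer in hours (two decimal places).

Number of layers: 185 / 0.12 → 1542 (rounded up).
Scan path per layer = 1800 / 0.28, so 6428.6 mm.
Beam time per layer = 6428.6 / 7080, so 0.908 s.
Per-layer time: 0.908 + 5.33 → 6.238 s.
1542 layers × 6.238 s/layer = 9618.996 s, i.e. 2.67 hours.

2.67 hours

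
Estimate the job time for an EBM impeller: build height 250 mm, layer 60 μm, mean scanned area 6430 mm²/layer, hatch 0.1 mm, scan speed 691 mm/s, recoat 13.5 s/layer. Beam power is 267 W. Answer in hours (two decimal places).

123.34 hours

Layer count = ceil(250 / 0.06) = 4167.
Scan path per layer = 6430 / 0.1 = 64300 mm.
Per-layer scan time = 64300 / 691, so 93.0535 s.
Time per layer = 93.0535 + 13.5, so 106.5535 s.
4167 layers × 106.5535 s/layer = 444008.4345 s, i.e. 123.34 hours.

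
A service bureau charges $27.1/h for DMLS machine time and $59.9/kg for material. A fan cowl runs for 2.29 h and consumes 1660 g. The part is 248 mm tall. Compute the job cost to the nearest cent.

Machine-time cost: 27.1 × 2.29 → $62.059.
Feedstock cost = 59.9 × 1660/1000 = $99.434.
Total = 62.059 + 99.434 = 161.493 ≈ $161.49.

$161.49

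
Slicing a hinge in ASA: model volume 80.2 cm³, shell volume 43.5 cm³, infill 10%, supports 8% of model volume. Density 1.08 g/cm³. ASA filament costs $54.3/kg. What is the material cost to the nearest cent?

$3.14

Interior volume = 80.2 − 43.5 = 36.7 cm³.
Deposited infill = 0.10 × 36.7 = 3.67 cm³.
Support: 0.08 × 80.2 → 6.416 cm³.
Deposited volume: 43.5 + 3.67 + 6.416 → 53.586 cm³.
Mass: 53.586 × 1.08 → 57.87288 g.
Cost = 57.87288 g / 1000 × $54.3/kg = $3.14.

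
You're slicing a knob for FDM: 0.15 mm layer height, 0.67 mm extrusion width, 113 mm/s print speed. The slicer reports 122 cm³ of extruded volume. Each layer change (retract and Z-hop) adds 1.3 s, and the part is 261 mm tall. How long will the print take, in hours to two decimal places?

3.61 hours

Line area = 0.15 × 0.67 = 0.1005 mm².
Toolpath length = 122 cm³ / 0.1005 mm² = 122000 / 0.1005 = 1213930.3 mm.
Time extruding = 1213930.3 / 113 = 10742.7 s.
Layers = ⌈261/0.15⌉ = 1740.
Non-print overhead: 1740 × 1.3 → 2262 s.
Altogether 10742.7 + 2262 = 13004.7 s, i.e. 3.61 hours.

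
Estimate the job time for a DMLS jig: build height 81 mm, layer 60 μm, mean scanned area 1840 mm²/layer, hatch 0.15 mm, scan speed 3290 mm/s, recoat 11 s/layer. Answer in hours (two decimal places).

Layer count = ceil(81 / 0.06) = 1350.
Scan path per layer: 1840 / 0.15 → 12266.7 mm.
Scan time per layer = 12266.7 / 3290 = 3.7285 s.
Layer cycle = 3.7285 + 11 = 14.7285 s.
Total: 1350 × 14.7285 s = 19883.475 s → 5.52 hours.

5.52 hours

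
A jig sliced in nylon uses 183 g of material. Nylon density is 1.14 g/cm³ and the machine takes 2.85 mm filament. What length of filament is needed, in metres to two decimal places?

25.16 m

Volume = 183 g / 1.14 g·cm⁻³ = 160.5263 cm³ = 160526.3 mm³.
Cross-section of 2.85 mm filament: π·(2.85/2)² = 6.3794 mm².
Length = 160526.3 / 6.3794 = 25163.23 mm = 25.16 m.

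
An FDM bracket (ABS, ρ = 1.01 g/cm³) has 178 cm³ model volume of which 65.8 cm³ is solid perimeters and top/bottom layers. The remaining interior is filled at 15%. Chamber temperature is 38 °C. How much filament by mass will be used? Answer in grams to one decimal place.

Volume inside the shell: 178 − 65.8 → 112.2 cm³.
Infill deposited: 0.15 × 112.2 → 16.83 cm³.
Total printed volume: 65.8 + 16.83 → 82.63 cm³.
Mass: 82.63 × 1.01 → 83.4563 g.

83.5 g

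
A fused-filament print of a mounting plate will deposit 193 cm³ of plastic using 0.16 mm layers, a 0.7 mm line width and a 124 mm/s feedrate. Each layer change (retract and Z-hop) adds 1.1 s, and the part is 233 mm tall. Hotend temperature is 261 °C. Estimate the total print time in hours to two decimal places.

Bead cross-section: 0.16 × 0.7 → 0.112 mm².
Toolpath length = 193 cm³ / 0.112 mm² = 193000 / 0.112 = 1723214.3 mm.
Extrusion time = 1723214.3 / 124 = 13896.9 s.
Layers = ⌈233/0.16⌉ = 1457.
Non-print overhead = 1457 × 1.1 = 1602.7 s.
Total = 13896.9 + 1602.7 = 15499.6 s = 4.31 hours.

4.31 hours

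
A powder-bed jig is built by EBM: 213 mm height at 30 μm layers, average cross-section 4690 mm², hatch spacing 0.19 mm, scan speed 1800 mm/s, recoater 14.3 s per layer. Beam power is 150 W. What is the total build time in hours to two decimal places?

55.25 hours

Layer count = ceil(213 / 0.03) = 7100.
Per-layer scan distance = 4690 / 0.19, so 24684.2 mm.
Scan time per layer = 24684.2 / 1800 = 13.7134 s.
Time per layer = 13.7134 + 14.3 = 28.0134 s.
Total: 7100 × 28.0134 s = 198895.14 s → 55.25 hours.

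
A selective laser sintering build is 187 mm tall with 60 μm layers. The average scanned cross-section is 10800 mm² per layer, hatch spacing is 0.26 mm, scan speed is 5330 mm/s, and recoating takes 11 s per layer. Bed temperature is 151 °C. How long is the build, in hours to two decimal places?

16.27 hours

Layer count = ceil(187 / 0.06) = 3117.
Hatch length per layer = 10800 / 0.26, so 41538.5 mm.
Per-layer scan time: 41538.5 / 5330 → 7.7933 s.
Per-layer time = 7.7933 + 11 = 18.7933 s.
3117 layers × 18.7933 s/layer = 58578.7161 s, i.e. 16.27 hours.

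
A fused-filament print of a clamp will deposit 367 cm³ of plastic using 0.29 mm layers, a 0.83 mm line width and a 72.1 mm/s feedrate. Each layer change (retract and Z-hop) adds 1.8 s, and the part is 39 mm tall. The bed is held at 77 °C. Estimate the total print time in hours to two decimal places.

Extrusion cross-section: 0.29 × 0.83 → 0.2407 mm².
Toolpath length = 367 cm³ / 0.2407 mm² = 367000 / 0.2407 = 1524719.6 mm.
Time extruding = 1524719.6 / 72.1, so 21147.3 s.
Number of layers: 39 / 0.29 → 135 (rounded up).
Z-hop total = 135 × 1.8 = 243 s.
Altogether 21147.3 + 243 = 21390.3 s, i.e. 5.94 hours.

5.94 hours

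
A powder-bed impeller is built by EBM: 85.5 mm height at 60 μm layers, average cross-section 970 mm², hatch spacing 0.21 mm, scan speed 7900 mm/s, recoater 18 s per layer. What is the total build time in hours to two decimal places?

Layer count = ceil(85.5 / 0.06) = 1425.
Hatch length per layer: 970 / 0.21 → 4619 mm.
Beam time per layer: 4619 / 7900 → 0.5847 s.
Per-layer time: 0.5847 + 18 → 18.5847 s.
Build time = 1425 × 18.5847 = 26483.1975 s = 7.36 hours.

7.36 hours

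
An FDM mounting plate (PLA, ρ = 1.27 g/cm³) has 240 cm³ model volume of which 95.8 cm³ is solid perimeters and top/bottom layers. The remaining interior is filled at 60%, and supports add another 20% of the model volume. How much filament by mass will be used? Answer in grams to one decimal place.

292.5 g

Interior volume: 240 − 95.8 → 144.2 cm³.
Infill deposited = 0.60 × 144.2 = 86.52 cm³.
Support = 0.20 × 240, so 48 cm³.
Total printed volume = 95.8 + 86.52 + 48, so 230.32 cm³.
Mass = 230.32 × 1.27 = 292.5064 g.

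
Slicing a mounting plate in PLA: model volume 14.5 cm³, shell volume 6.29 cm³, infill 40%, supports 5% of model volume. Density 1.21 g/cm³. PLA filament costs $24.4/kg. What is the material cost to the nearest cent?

Infill region = 14.5 − 6.29, so 8.21 cm³.
Infill volume = 0.40 × 8.21, so 3.284 cm³.
Support: 0.05 × 14.5 → 0.725 cm³.
Total printed volume: 6.29 + 3.284 + 0.725 → 10.299 cm³.
Mass = 10.299 × 1.21 = 12.46179 g.
Cost = 12.46179 g / 1000 × $24.4/kg = $0.30.

$0.30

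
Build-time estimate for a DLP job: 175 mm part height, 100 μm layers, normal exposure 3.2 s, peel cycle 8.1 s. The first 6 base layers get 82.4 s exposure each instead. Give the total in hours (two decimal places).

Layer count = ceil(175 / 0.1) = 1750.
Bottom layers = 6 × (82.4 + 8.1), so 543 s.
Normal layers: 1744 × (3.2 + 8.1) → 19707.2 s.
Sum: 543 + 19707.2 = 20250.2 s → 5.63 hours.

5.63 hours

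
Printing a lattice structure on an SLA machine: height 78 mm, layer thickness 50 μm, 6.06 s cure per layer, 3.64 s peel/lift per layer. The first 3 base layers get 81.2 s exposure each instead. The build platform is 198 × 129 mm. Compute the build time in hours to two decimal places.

4.27 hours

Layers = ⌈78/0.05⌉ = 1560.
Base layers = 3 × (81.2 + 3.64) = 254.52 s.
Remaining layers = 1557 × (6.06 + 3.64) = 15102.9 s.
Total = 254.52 + 15102.9 = 15357.42 s = 4.27 hours.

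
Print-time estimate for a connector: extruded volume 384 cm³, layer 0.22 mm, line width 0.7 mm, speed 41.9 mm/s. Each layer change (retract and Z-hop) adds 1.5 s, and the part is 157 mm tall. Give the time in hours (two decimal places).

Line area = 0.22 × 0.7, so 0.154 mm².
Total extruded path = 384000/0.154 = 2493506.5 mm.
Extrusion time: 2493506.5 / 41.9 → 59510.9 s.
Number of layers: 157 / 0.22 → 714 (rounded up).
Non-print overhead: 714 × 1.5 → 1071 s.
Altogether 59510.9 + 1071 = 60581.9 s, i.e. 16.83 hours.

16.83 hours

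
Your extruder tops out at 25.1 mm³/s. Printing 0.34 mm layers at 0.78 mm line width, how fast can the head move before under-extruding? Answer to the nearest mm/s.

A: 0.34 × 0.78 → 0.2652 mm².
Max speed = 25.1 / 0.2652 = 94.65 ≈ 95 mm/s.

95 mm/s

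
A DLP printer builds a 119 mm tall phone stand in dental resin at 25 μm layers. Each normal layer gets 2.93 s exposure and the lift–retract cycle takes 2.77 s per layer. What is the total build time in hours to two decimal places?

Layer count = ceil(119 / 0.025) = 4760.
Each layer takes: 2.93 + 2.77 → 5.7 s.
Build time: 4760 × 5.7 s = 27132 s, i.e. 7.54 hours.

7.54 hours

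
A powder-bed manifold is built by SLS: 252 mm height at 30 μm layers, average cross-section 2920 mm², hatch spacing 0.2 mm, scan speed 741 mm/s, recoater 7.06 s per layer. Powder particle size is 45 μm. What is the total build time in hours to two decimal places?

Layers = ⌈252/0.03⌉ = 8400.
Hatch length per layer = 2920 / 0.2 = 14600 mm.
Laser time per layer = 14600 / 741, so 19.7031 s.
Per-layer time = 19.7031 + 7.06 = 26.7631 s.
Build time = 8400 × 26.7631 = 224810.04 s = 62.45 hours.

62.45 hours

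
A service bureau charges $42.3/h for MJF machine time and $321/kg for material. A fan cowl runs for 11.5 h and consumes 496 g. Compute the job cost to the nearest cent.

Time charge = 42.3 × 11.5, so $486.45.
Material charge: 321 × 496/1000 → $159.216.
Total = 486.45 + 159.216 = 645.666 ≈ $645.67.

$645.67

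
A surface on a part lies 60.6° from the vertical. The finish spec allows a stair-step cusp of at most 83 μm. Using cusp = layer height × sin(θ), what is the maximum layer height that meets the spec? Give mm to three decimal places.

0.095 mm

sin(60.6°) = 0.8712; t_max = 0.083/0.8712 = 0.095 mm.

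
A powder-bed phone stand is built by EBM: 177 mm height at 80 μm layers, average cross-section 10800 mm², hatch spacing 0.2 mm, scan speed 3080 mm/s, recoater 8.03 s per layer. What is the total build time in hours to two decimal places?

15.71 hours

Layer count = ceil(177 / 0.08) = 2213.
Scan path per layer = 10800 / 0.2 = 54000 mm.
Scan time per layer: 54000 / 3080 → 17.5325 s.
Time per layer = 17.5325 + 8.03, so 25.5625 s.
2213 layers × 25.5625 s/layer = 56569.8125 s, i.e. 15.71 hours.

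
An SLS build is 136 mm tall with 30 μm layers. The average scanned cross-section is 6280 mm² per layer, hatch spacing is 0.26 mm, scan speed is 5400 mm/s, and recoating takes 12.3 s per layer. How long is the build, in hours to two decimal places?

21.12 hours

Number of layers: 136 / 0.03 → 4534 (rounded up).
Per-layer scan distance = 6280 / 0.26 = 24153.8 mm.
Per-layer scan time: 24153.8 / 5400 → 4.4729 s.
Per-layer time: 4.4729 + 12.3 → 16.7729 s.
Build time = 4534 × 16.7729 = 76048.3286 s = 21.12 hours.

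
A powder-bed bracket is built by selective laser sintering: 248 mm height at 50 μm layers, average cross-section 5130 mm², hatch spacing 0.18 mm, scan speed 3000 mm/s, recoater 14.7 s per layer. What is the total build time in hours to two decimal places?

Layer count = ceil(248 / 0.05) = 4960.
Per-layer scan distance = 5130 / 0.18, so 28500 mm.
Per-layer scan time: 28500 / 3000 → 9.5 s.
Per-layer time = 9.5 + 14.7 = 24.2 s.
Total: 4960 × 24.2 s = 120032 s → 33.34 hours.

33.34 hours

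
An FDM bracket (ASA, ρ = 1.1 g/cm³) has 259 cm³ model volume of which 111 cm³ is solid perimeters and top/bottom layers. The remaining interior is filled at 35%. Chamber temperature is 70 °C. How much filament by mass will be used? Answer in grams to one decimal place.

179.1 g

Infill region: 259 − 111 → 148 cm³.
Deposited infill: 0.35 × 148 → 51.8 cm³.
Deposited volume: 111 + 51.8 → 162.8 cm³.
Mass = 162.8 × 1.1 = 179.08 g.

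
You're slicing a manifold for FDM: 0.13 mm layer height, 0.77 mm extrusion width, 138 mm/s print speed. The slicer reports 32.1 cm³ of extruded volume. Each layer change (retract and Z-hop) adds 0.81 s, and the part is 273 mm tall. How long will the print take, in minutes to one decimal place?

Extrusion cross-section = 0.13 × 0.77 = 0.1001 mm².
Toolpath length = 32.1 cm³ / 0.1001 mm² = 32100 / 0.1001 = 320679.3 mm.
Print-move time: 320679.3 / 138 → 2323.8 s.
Number of layers: 273 / 0.13 → 2100 (rounded up).
Z-hop total = 2100 × 0.81 = 1701 s.
Altogether 2323.8 + 1701 = 4024.8 s, i.e. 67.1 minutes.

67.1 minutes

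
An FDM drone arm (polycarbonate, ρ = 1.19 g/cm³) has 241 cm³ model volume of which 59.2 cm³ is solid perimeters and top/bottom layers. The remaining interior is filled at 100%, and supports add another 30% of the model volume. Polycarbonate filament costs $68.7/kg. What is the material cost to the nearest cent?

Interior volume = 241 − 59.2 = 181.8 cm³.
Deposited infill = 1.00 × 181.8, so 181.8 cm³.
Support: 0.30 × 241 → 72.3 cm³.
Deposited volume = 59.2 + 181.8 + 72.3 = 313.3 cm³.
Mass = 313.3 × 1.19 = 372.827 g.
Cost = 372.827 g / 1000 × $68.7/kg = $25.61.

$25.61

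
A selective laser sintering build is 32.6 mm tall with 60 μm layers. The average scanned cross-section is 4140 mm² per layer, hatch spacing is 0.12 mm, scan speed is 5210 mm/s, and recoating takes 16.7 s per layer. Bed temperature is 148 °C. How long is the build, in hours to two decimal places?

3.52 hours

Layer count = ceil(32.6 / 0.06) = 544.
Scan path per layer: 4140 / 0.12 → 34500 mm.
Per-layer scan time: 34500 / 5210 → 6.6219 s.
Per-layer time: 6.6219 + 16.7 → 23.3219 s.
Build time = 544 × 23.3219 = 12687.1136 s = 3.52 hours.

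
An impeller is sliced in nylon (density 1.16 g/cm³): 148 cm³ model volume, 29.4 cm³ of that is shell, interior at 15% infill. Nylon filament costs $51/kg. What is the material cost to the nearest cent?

$2.79

Infill region = 148 − 29.4, so 118.6 cm³.
Infill volume = 0.15 × 118.6 = 17.79 cm³.
Deposited volume: 29.4 + 17.79 → 47.19 cm³.
Mass = 47.19 × 1.16, so 54.7404 g.
Cost = 54.7404 g / 1000 × $51/kg = $2.79.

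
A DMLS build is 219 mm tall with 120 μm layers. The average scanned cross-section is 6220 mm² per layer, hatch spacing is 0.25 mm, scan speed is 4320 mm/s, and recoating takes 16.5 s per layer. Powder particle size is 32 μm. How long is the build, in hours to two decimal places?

Layer count = ceil(219 / 0.12) = 1825.
Per-layer scan distance: 6220 / 0.25 → 24880 mm.
Scan time per layer = 24880 / 4320 = 5.7593 s.
Per-layer time = 5.7593 + 16.5 = 22.2593 s.
Total: 1825 × 22.2593 s = 40623.2225 s → 11.28 hours.

11.28 hours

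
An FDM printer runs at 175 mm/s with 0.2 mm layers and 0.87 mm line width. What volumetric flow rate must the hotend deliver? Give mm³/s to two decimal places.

Extrusion cross-section = 0.2 × 0.87 = 0.174 mm².
Volumetric flow = 175 × 0.174 = 30.45 mm³/s.

30.45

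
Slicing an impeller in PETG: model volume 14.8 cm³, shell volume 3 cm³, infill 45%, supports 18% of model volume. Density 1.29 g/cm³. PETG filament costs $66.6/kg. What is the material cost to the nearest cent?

$0.94

Infill region = 14.8 − 3 = 11.8 cm³.
Infill deposited = 0.45 × 11.8 = 5.31 cm³.
Support = 0.18 × 14.8 = 2.664 cm³.
Total printed volume: 3 + 5.31 + 2.664 → 10.974 cm³.
Mass: 10.974 × 1.29 → 14.15646 g.
At $66.6/kg: 14.15646/1000 × 66.6 = $0.94.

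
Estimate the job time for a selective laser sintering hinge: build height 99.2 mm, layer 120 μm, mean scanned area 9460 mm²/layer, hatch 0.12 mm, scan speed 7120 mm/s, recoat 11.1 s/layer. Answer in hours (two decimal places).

Number of layers: 99.2 / 0.12 → 827 (rounded up).
Per-layer scan distance = 9460 / 0.12, so 78833.3 mm.
Laser time per layer = 78833.3 / 7120 = 11.0721 s.
Time per layer = 11.0721 + 11.1, so 22.1721 s.
827 layers × 22.1721 s/layer = 18336.3267 s, i.e. 5.09 hours.

5.09 hours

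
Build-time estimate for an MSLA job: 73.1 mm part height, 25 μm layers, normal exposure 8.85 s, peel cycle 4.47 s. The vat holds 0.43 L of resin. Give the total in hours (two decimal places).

10.82 hours

Layers = ⌈73.1/0.025⌉ = 2924.
Cycle time = 8.85 + 4.47 = 13.32 s.
Total = 2924 × 13.32 = 38947.68 s = 10.82 hours.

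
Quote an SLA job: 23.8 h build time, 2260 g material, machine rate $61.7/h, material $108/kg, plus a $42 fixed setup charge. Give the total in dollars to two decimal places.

Machine-time cost = 61.7 × 23.8, so $1468.46.
Feedstock cost = 108 × 2260/1000, so $244.08.
Total = 1468.46 + 244.08 + 42 = $1754.54.

$1754.54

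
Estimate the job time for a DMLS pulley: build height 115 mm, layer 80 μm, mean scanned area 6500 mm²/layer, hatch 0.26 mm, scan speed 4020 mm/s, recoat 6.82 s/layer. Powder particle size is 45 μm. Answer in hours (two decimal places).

5.21 hours

Layers = ⌈115/0.08⌉ = 1438.
Per-layer scan distance = 6500 / 0.26, so 25000 mm.
Laser time per layer: 25000 / 4020 → 6.2189 s.
Layer cycle = 6.2189 + 6.82, so 13.0389 s.
Build time = 1438 × 13.0389 = 18749.9382 s = 5.21 hours.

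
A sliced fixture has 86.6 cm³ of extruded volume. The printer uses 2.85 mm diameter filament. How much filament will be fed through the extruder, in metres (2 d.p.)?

13.57 m

Cross-section of 2.85 mm filament: π·(2.85/2)² = 6.3794 mm².
L = 86600 mm³ / 6.3794 mm² = 13574.94 mm, i.e. 13.57 m.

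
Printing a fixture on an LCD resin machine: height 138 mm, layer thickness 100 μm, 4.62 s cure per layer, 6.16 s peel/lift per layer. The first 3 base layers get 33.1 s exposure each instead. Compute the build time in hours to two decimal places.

4.16 hours

Layer count = ceil(138 / 0.1) = 1380.
Burn-in layers = 3 × (33.1 + 6.16) = 117.78 s.
Regular layers = 1377 × (4.62 + 6.16), so 14844.06 s.
Total = 117.78 + 14844.06 = 14961.84 s = 4.16 hours.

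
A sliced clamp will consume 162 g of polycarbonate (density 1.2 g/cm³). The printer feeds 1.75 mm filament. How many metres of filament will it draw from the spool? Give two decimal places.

56.13 m

Volume = 162 g / 1.2 g·cm⁻³ = 135 cm³ = 135000 mm³.
Cross-section of 1.75 mm filament: π·(1.75/2)² = 2.4053 mm².
Length = 135000 / 2.4053 = 56126.05 mm = 56.13 m.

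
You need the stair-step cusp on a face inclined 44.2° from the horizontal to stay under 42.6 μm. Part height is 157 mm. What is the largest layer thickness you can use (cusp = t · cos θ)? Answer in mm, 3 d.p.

Layer height = cusp / cos(44.2°) = 0.0426 / 0.7169 = 0.059 mm.

0.059 mm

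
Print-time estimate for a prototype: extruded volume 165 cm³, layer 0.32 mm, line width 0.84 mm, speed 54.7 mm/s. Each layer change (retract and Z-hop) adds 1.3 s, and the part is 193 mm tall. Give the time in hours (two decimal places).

Extrusion cross-section = 0.32 × 0.84, so 0.2688 mm².
Path length: 165000 mm³ / 0.2688 mm² → 613839.3 mm.
Extrusion time = 613839.3 / 54.7 = 11221.9 s.
Layer count = ceil(193 / 0.32) = 604.
Non-print overhead = 604 × 1.3, so 785.2 s.
Total = 11221.9 + 785.2 = 12007.1 s = 3.34 hours.

3.34 hours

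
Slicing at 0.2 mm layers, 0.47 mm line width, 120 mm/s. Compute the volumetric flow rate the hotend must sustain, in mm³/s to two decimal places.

11.28

Extrusion cross-section = 0.2 × 0.47, so 0.094 mm².
Q = v·A = 120 × 0.094 = 11.28 mm³/s.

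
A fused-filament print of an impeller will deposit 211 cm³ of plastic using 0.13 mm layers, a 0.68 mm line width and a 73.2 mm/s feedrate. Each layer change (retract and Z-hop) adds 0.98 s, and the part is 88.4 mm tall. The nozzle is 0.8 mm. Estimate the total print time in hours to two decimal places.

9.24 hours

Extrusion cross-section = 0.13 × 0.68, so 0.0884 mm².
Path length: 211000 mm³ / 0.0884 mm² → 2386877.8 mm.
Extrusion time = 2386877.8 / 73.2 = 32607.6 s.
Layers = ⌈88.4/0.13⌉ = 680.
Layer-change overhead: 680 × 0.98 → 666.4 s.
Altogether 32607.6 + 666.4 = 33274 s, i.e. 9.24 hours.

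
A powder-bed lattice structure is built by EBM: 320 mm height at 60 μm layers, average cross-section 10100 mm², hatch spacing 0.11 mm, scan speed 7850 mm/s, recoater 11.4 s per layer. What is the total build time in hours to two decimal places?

Layer count = ceil(320 / 0.06) = 5334.
Hatch length per layer: 10100 / 0.11 → 91818.2 mm.
Scan time per layer = 91818.2 / 7850, so 11.6966 s.
Per-layer time: 11.6966 + 11.4 → 23.0966 s.
5334 layers × 23.0966 s/layer = 123197.2644 s, i.e. 34.22 hours.

34.22 hours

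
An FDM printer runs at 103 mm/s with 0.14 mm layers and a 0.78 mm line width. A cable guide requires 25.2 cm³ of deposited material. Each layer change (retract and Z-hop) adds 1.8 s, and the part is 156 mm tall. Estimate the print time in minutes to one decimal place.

Bead cross-section = 0.14 × 0.78, so 0.1092 mm².
Path length: 25200 mm³ / 0.1092 mm² → 230769.2 mm.
Print-move time = 230769.2 / 103, so 2240.5 s.
Layers = ⌈156/0.14⌉ = 1115.
Layer-change overhead = 1115 × 1.8, so 2007 s.
Total = 2240.5 + 2007 = 4247.5 s = 70.8 minutes.

70.8 minutes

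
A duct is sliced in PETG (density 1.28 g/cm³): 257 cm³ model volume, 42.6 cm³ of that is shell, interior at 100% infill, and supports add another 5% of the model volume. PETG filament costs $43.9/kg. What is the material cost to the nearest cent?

Interior volume = 257 − 42.6, so 214.4 cm³.
Deposited infill = 1.00 × 214.4, so 214.4 cm³.
Support = 0.05 × 257 = 12.85 cm³.
Total printed volume = 42.6 + 214.4 + 12.85 = 269.85 cm³.
Mass = 269.85 × 1.28 = 345.408 g.
At $43.9/kg: 345.408/1000 × 43.9 = $15.16.

$15.16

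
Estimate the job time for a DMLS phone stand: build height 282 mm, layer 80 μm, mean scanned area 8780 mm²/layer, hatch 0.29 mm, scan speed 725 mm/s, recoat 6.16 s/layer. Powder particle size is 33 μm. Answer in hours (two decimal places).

46.92 hours

Layer count = ceil(282 / 0.08) = 3525.
Scan path per layer = 8780 / 0.29 = 30275.9 mm.
Scan time per layer = 30275.9 / 725 = 41.7599 s.
Layer cycle = 41.7599 + 6.16, so 47.9199 s.
3525 layers × 47.9199 s/layer = 168917.6475 s, i.e. 46.92 hours.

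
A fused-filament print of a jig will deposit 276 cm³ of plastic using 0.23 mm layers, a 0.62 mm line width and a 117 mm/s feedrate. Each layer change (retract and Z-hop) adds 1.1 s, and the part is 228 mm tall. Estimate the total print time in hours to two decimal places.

4.90 hours

Extrusion cross-section = 0.23 × 0.62 = 0.1426 mm².
Path length: 276000 mm³ / 0.1426 mm² → 1935483.9 mm.
Extrusion time: 1935483.9 / 117 → 16542.6 s.
Layer count = ceil(228 / 0.23) = 992.
Non-print overhead = 992 × 1.1, so 1091.2 s.
Altogether 16542.6 + 1091.2 = 17633.8 s, i.e. 4.90 hours.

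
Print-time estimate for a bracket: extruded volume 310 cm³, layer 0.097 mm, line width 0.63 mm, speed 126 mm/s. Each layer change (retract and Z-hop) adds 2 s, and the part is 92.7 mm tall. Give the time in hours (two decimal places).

Line area: 0.097 × 0.63 → 0.06111 mm².
Total extruded path = 310000/0.06111 = 5072819.5 mm.
Extrusion time = 5072819.5 / 126 = 40260.5 s.
Layer count = ceil(92.7 / 0.097) = 956.
Non-print overhead = 956 × 2 = 1912 s.
Altogether 40260.5 + 1912 = 42172.5 s, i.e. 11.71 hours.

11.71 hours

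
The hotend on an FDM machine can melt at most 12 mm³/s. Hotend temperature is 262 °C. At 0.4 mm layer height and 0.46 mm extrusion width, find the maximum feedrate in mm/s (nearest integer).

65 mm/s

A = 0.4 × 0.46, so 0.184 mm².
Max speed = 12 / 0.184 = 65.22 ≈ 65 mm/s.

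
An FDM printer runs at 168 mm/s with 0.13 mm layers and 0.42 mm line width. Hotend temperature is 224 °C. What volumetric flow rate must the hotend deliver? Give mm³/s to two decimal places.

A = 0.13 × 0.42 = 0.0546 mm².
Volumetric flow = 168 × 0.0546 = 9.17 mm³/s.

9.17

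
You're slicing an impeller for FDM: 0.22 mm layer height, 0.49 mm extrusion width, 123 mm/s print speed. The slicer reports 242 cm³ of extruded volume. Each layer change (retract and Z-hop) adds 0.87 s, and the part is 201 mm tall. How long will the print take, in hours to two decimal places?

5.29 hours

Bead cross-section: 0.22 × 0.49 → 0.1078 mm².
Path length: 242000 mm³ / 0.1078 mm² → 2244898 mm.
Extrusion time: 2244898 / 123 → 18251.2 s.
Layer count = ceil(201 / 0.22) = 914.
Layer-change overhead = 914 × 0.87 = 795.18 s.
Total = 18251.2 + 795.18 = 19046.38 s = 5.29 hours.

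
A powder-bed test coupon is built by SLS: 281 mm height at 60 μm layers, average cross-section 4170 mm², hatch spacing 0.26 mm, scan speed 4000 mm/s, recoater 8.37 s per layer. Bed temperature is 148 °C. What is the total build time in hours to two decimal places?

16.11 hours

Layer count = ceil(281 / 0.06) = 4684.
Per-layer scan distance = 4170 / 0.26 = 16038.5 mm.
Scan time per layer = 16038.5 / 4000 = 4.0096 s.
Layer cycle = 4.0096 + 8.37 = 12.3796 s.
Total: 4684 × 12.3796 s = 57986.0464 s → 16.11 hours.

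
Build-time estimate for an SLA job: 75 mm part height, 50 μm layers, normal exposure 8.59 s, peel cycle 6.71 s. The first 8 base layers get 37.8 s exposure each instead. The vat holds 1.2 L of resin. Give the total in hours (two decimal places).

6.44 hours

Number of layers: 75 / 0.05 → 1500 (rounded up).
Bottom layers = 8 × (37.8 + 6.71), so 356.08 s.
Normal layers = 1492 × (8.59 + 6.71) = 22827.6 s.
Total = 356.08 + 22827.6 = 23183.68 s = 6.44 hours.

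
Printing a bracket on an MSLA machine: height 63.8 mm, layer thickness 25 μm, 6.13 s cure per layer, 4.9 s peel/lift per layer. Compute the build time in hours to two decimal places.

Number of layers: 63.8 / 0.025 → 2552 (rounded up).
Each layer takes: 6.13 + 4.9 → 11.03 s.
Build time: 2552 × 11.03 s = 28148.56 s, i.e. 7.82 hours.

7.82 hours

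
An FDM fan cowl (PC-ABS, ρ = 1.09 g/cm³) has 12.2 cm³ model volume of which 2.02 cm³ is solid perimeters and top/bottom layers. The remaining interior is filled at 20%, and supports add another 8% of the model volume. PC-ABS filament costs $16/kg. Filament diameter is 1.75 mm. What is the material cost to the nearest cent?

Interior volume = 12.2 − 2.02, so 10.18 cm³.
Infill volume = 0.20 × 10.18 = 2.036 cm³.
Support: 0.08 × 12.2 → 0.976 cm³.
Total printed volume = 2.02 + 2.036 + 0.976 = 5.032 cm³.
Mass = 5.032 × 1.09, so 5.48488 g.
Cost = 5.48488 g / 1000 × $16/kg = $0.09.

$0.09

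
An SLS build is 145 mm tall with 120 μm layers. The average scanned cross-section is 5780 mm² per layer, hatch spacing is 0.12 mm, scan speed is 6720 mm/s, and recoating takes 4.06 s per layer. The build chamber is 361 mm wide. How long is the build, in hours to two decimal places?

Number of layers: 145 / 0.12 → 1209 (rounded up).
Scan path per layer = 5780 / 0.12, so 48166.7 mm.
Laser time per layer = 48166.7 / 6720 = 7.1677 s.
Time per layer: 7.1677 + 4.06 → 11.2277 s.
1209 layers × 11.2277 s/layer = 13574.2893 s, i.e. 3.77 hours.

3.77 hours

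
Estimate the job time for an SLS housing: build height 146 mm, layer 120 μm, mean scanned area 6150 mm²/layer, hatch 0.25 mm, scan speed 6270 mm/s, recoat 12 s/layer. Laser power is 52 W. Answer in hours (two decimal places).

Number of layers: 146 / 0.12 → 1217 (rounded up).
Hatch length per layer = 6150 / 0.25 = 24600 mm.
Per-layer scan time = 24600 / 6270 = 3.9234 s.
Layer cycle = 3.9234 + 12 = 15.9234 s.
1217 layers × 15.9234 s/layer = 19378.7778 s, i.e. 5.38 hours.

5.38 hours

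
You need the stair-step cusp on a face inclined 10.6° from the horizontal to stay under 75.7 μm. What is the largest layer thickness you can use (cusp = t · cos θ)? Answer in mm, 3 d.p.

0.077 mm

Layer height = cusp / cos(10.6°) = 0.0757 / 0.9829 = 0.077 mm.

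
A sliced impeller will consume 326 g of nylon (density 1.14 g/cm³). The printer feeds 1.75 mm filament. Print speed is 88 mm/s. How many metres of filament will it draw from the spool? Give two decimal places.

118.89 m

Extruded volume: 326/1.14 = 285.9649 cm³ (285964.9 mm³).
Filament cross-section = π × (1.75/2)² = 2.4053 mm².
L = V/A = 285964.9/2.4053 = 118889.49 mm → 118.89 m.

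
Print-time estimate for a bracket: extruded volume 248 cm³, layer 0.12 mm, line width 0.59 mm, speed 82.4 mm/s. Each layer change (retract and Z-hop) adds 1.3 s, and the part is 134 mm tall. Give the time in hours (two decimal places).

12.21 hours

Line area = 0.12 × 0.59 = 0.0708 mm².
Path length: 248000 mm³ / 0.0708 mm² → 3502824.9 mm.
Print-move time = 3502824.9 / 82.4, so 42510 s.
Number of layers: 134 / 0.12 → 1117 (rounded up).
Z-hop total = 1117 × 1.3, so 1452.1 s.
Altogether 42510 + 1452.1 = 43962.1 s, i.e. 12.21 hours.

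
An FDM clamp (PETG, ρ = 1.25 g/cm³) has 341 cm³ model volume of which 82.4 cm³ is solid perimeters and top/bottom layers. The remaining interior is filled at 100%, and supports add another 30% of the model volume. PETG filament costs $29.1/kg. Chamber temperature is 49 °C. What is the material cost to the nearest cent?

Interior volume: 341 − 82.4 → 258.6 cm³.
Infill deposited = 1.00 × 258.6, so 258.6 cm³.
Support: 0.30 × 341 → 102.3 cm³.
Total printed volume = 82.4 + 258.6 + 102.3 = 443.3 cm³.
Mass = 443.3 × 1.25 = 554.125 g.
At $29.1/kg: 554.125/1000 × 29.1 = $16.13.

$16.13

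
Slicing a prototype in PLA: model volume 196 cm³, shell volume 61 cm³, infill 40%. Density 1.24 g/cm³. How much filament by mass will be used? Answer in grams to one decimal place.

142.6 g

Volume inside the shell = 196 − 61 = 135 cm³.
Infill volume = 0.40 × 135, so 54 cm³.
Total extruded = 61 + 54, so 115 cm³.
Mass: 115 × 1.24 → 142.6 g.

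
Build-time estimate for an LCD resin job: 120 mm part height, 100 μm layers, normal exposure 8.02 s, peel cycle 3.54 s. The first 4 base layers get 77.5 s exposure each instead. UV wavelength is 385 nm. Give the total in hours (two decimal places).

Layers = ⌈120/0.1⌉ = 1200.
Bottom layers = 4 × (77.5 + 3.54), so 324.16 s.
Regular layers = 1196 × (8.02 + 3.54) = 13825.76 s.
Sum: 324.16 + 13825.76 = 14149.92 s → 3.93 hours.

3.93 hours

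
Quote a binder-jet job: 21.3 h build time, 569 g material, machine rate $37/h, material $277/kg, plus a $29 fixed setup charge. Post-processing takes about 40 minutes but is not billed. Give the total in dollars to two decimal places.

$974.71

Machine cost = 37 × 21.3 = $788.10.
Feedstock cost = 277 × 569/1000 = $157.613.
Adding setup: 788.10 + 157.613 + 29 → 974.713 ≈ $974.71.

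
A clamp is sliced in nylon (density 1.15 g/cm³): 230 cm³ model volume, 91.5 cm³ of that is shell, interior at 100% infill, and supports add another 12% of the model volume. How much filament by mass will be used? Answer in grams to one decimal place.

Volume inside the shell = 230 − 91.5 = 138.5 cm³.
Infill volume = 1.00 × 138.5, so 138.5 cm³.
Support: 0.12 × 230 → 27.6 cm³.
Total extruded: 91.5 + 138.5 + 27.6 → 257.6 cm³.
Mass = 257.6 × 1.15 = 296.24 g.

296.2 g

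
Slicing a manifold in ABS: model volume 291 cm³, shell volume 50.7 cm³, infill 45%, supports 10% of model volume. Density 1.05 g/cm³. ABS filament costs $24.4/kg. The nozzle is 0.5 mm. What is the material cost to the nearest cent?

$4.81

Volume inside the shell: 291 − 50.7 → 240.3 cm³.
Infill deposited = 0.45 × 240.3, so 108.135 cm³.
Support: 0.10 × 291 → 29.1 cm³.
Deposited volume = 50.7 + 108.135 + 29.1, so 187.935 cm³.
Mass = 187.935 × 1.05 = 197.33175 g.
Cost = 197.33175 g / 1000 × $24.4/kg = $4.81.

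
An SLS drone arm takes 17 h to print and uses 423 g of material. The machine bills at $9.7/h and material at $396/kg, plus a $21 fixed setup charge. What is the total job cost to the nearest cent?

$353.41

Time charge: 9.7 × 17 → $164.90.
Material cost = 396 × 423/1000, so $167.508.
Total = 164.90 + 167.508 + 21 = 353.408 ≈ $353.41.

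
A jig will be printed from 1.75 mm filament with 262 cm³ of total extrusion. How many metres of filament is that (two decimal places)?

108.93 m

Filament cross-section = π × (1.75/2)² = 2.4053 mm².
L = 262000 mm³ / 2.4053 mm² = 108926.12 mm, i.e. 108.93 m.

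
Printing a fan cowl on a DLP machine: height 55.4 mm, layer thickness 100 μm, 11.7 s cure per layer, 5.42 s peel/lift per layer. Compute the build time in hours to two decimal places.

2.63 hours

Layer count = ceil(55.4 / 0.1) = 554.
Cycle time = 11.7 + 5.42, so 17.12 s.
Build time: 554 × 17.12 s = 9484.48 s, i.e. 2.63 hours.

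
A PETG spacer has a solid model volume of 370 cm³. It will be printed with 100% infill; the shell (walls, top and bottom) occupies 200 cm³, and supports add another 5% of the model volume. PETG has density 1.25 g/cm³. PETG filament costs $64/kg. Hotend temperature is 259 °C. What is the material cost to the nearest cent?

Infill region: 370 − 200 → 170 cm³.
Infill volume = 1.00 × 170 = 170 cm³.
Support = 0.05 × 370, so 18.5 cm³.
Total extruded = 200 + 170 + 18.5 = 388.5 cm³.
Mass = 388.5 × 1.25 = 485.625 g.
At $64/kg: 485.625/1000 × 64 = $31.08.

$31.08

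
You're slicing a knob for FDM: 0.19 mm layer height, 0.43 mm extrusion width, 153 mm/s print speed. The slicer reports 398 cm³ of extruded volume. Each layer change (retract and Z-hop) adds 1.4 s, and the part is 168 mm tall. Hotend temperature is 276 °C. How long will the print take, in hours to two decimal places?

9.19 hours

Bead cross-section: 0.19 × 0.43 → 0.0817 mm².
Total extruded path = 398000/0.0817 = 4871481 mm.
Extrusion time: 4871481 / 153 → 31839.7 s.
Layer count = ceil(168 / 0.19) = 885.
Layer-change overhead = 885 × 1.4, so 1239 s.
Altogether 31839.7 + 1239 = 33078.7 s, i.e. 9.19 hours.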